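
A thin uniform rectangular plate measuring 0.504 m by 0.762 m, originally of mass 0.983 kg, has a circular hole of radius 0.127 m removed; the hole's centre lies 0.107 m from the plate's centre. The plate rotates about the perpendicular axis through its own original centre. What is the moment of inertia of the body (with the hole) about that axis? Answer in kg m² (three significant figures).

Unpierced body about its centre: I₀ = (1/12)M(a²+b²) = (1/12)(0.983)[(0.504)² + (0.762)²] = 0.068373 kg m².
The removed disk has mass m = M·πr²/(ab) = (0.983)·π(0.127)²/(0.504·0.762) = 0.1297 kg (same uniform areal density).
Its moment of inertia about the rotation axis (parallel-axis theorem): I_hole = (1/2)mr² + md² = (1/2)(0.1297)(0.127)² + (0.1297)(0.107)² = 0.0025308 kg m².
Treating the hole as negative mass, I = I₀ − I_hole = 0.068373 − 0.0025308 = 0.065842 kg m².

0.0658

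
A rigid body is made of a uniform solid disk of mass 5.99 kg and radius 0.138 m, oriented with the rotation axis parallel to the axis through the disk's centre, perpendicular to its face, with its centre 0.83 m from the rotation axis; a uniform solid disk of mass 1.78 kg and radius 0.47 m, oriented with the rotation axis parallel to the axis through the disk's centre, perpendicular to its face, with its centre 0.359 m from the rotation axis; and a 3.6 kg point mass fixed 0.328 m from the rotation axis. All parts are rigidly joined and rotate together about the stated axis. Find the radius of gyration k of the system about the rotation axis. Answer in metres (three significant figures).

0.663

Solid disk: I_cm = (1/2)MR² = (1/2)(5.99)(0.138)² = 0.057037 kg m^2; centre at d = 0.83 m, so I = I_cm + Md² gives I = 0.057037 + (5.99)(0.83)² = 4.1835 kg m^2.
Solid disk: I_cm = (1/2)MR² = (1/2)(1.78)(0.47)² = 0.1966 kg m^2; centre at d = 0.359 m, so I = I_cm + Md² gives I = 0.1966 + (1.78)(0.359)² = 0.42601 kg m^2.
Point mass: I_cm = 0; centre at d = 0.328 m, so I = I_cm + Md² gives I = 0 + (3.6)(0.328)² = 0.3873 kg m^2.
Total I = 4.9969 kg m^2; total mass M = 11.37 kg.
k = √(I/M) = √(4.9969/11.37) = 0.66293 m.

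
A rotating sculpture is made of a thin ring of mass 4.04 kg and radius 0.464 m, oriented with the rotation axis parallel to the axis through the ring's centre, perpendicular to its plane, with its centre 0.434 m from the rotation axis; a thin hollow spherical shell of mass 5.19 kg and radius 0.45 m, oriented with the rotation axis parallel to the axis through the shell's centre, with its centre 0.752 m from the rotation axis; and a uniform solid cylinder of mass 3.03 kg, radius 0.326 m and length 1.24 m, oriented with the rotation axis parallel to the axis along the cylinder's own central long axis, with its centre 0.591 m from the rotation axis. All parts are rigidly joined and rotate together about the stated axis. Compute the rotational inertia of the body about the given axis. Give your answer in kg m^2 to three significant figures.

6.49

Thin ring: I_cm = MR² = (4.04)(0.464)² = 0.8698 kg m^2; centre at d = 0.434 m, so the parallel axis theorem gives I = 0.8698 + (4.04)(0.434)² = 1.6308 kg m^2.
Spherical shell: I_cm = (2/3)MR² = (2/3)(5.19)(0.45)² = 0.70065 kg m^2; centre at d = 0.752 m, so the parallel axis theorem gives I = 0.70065 + (5.19)(0.752)² = 3.6356 kg m^2.
Solid cylinder: I_cm = (1/2)MR² = (1/2)(3.03)(0.326)² = 0.16101 kg m^2; centre at d = 0.591 m, so the parallel axis theorem gives I = 0.16101 + (3.03)(0.591)² = 1.2193 kg m^2.
Total I = 1.6308 + 3.6356 + 1.2193 = 6.4857 kg m^2.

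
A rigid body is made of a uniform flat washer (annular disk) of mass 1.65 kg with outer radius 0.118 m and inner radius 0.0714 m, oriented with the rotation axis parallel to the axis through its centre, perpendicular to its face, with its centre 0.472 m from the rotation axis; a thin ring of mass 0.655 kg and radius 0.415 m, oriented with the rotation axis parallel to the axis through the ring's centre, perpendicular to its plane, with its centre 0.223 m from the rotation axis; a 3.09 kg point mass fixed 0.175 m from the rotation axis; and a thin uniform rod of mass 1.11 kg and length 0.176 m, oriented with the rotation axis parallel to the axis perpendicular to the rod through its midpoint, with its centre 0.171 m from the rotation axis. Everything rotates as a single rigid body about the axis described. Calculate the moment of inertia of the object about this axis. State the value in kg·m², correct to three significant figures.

0.659

Annular disk: I_cm = (1/2)M(R²+r²) = (1/2)(1.65)[(0.118)² + (0.0714)²] = 0.015693 kg·m²; centre at d = 0.472 m, so the parallel axis theorem gives I = 0.015693 + (1.65)(0.472)² = 0.38329 kg·m².
Thin ring: I_cm = MR² = (0.655)(0.415)² = 0.11281 kg·m²; centre at d = 0.223 m, so the parallel axis theorem gives I = 0.11281 + (0.655)(0.223)² = 0.14538 kg·m².
Point mass: I_cm = 0; centre at d = 0.175 m, so the parallel axis theorem gives I = 0 + (3.09)(0.175)² = 0.094631 kg·m².
Thin rod: I_cm = (1/12)ML² = (1/12)(1.11)(0.176)² = 0.0028653 kg·m²; centre at d = 0.171 m, so the parallel axis theorem gives I = 0.0028653 + (1.11)(0.171)² = 0.035323 kg·m².
Total I = 0.38329 + 0.14538 + 0.094631 + 0.035323 = 0.65862 kg·m².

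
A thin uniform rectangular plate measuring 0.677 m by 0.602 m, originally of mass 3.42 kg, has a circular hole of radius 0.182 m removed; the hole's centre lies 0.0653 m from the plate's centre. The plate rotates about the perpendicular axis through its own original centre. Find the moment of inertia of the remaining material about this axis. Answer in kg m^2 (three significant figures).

Unpierced body about its centre: I₀ = (1/12)M(a²+b²) = (1/12)(3.42)[(0.677)² + (0.602)²] = 0.23391 kg m^2.
The removed disk has mass m = M·πr²/(ab) = (3.42)·π(0.182)²/(0.677·0.602) = 0.87324 kg (same uniform areal density).
Its moment of inertia about the rotation axis (parallel-axis theorem): I_hole = (1/2)mr² + md² = (1/2)(0.87324)(0.182)² + (0.87324)(0.0653)² = 0.018186 kg m^2.
Treating the hole as negative mass, I = I₀ − I_hole = 0.23391 − 0.018186 = 0.21572 kg m^2.

0.216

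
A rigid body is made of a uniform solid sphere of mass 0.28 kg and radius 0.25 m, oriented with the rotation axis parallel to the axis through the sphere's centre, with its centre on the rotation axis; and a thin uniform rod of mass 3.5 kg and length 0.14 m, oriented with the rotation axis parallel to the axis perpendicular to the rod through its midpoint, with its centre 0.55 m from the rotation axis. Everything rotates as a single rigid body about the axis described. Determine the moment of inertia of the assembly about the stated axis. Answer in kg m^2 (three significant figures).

Solid sphere: I_cm = (2/5)MR² = (2/5)(0.28)(0.25)² = 0.007 kg m^2; axis through the centre, so I = 0.007 kg m^2.
Thin rod: I_cm = (1/12)ML² = (1/12)(3.5)(0.14)² = 0.0057167 kg m^2; centre at d = 0.55 m, so I = I_cm + Md² gives I = 0.0057167 + (3.5)(0.55)² = 1.0645 kg m^2.
Total I = 0.007 + 1.0645 = 1.0715 kg m^2.

1.07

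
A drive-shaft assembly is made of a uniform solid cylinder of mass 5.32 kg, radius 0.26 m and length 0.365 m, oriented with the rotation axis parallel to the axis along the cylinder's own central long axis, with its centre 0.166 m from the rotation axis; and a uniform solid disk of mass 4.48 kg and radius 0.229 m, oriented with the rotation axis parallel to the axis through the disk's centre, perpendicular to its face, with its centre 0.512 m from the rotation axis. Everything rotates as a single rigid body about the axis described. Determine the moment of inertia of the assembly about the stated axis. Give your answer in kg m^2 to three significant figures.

1.62

Solid cylinder: I_cm = (1/2)MR² = (1/2)(5.32)(0.26)² = 0.17982 kg m^2; centre at d = 0.166 m, so the parallel axis theorem gives I = 0.17982 + (5.32)(0.166)² = 0.32641 kg m^2.
Solid disk: I_cm = (1/2)MR² = (1/2)(4.48)(0.229)² = 0.11747 kg m^2; centre at d = 0.512 m, so the parallel axis theorem gives I = 0.11747 + (4.48)(0.512)² = 1.2919 kg m^2.
Total I = 0.32641 + 1.2919 = 1.6183 kg m^2.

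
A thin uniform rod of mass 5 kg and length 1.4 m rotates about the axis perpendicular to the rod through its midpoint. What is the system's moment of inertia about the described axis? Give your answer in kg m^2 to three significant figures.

0.817

I_cm = (1/12)ML² = (1/12)(5)(1.4)² = 0.81667 kg m^2; axis through the centre, so I = 0.81667 kg m^2.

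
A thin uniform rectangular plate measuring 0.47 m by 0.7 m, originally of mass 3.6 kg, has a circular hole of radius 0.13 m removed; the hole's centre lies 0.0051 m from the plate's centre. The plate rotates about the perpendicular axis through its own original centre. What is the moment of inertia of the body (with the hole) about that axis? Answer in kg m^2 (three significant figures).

0.208

Unpierced body about its centre: I₀ = (1/12)M(a²+b²) = (1/12)(3.6)[(0.47)² + (0.7)²] = 0.21327 kg m^2.
The removed disk has mass m = M·πr²/(ab) = (3.6)·π(0.13)²/(0.47·0.7) = 0.58096 kg (same uniform areal density).
Its moment of inertia about the rotation axis (parallel-axis theorem): I_hole = (1/2)mr² + md² = (1/2)(0.58096)(0.13)² + (0.58096)(0.0051)² = 0.0049242 kg m^2.
Treating the hole as negative mass, I = I₀ − I_hole = 0.21327 − 0.0049242 = 0.20835 kg m^2.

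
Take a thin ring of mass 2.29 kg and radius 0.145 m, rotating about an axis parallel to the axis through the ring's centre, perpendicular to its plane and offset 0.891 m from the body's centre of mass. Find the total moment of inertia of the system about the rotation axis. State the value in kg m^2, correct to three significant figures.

I_cm = MR² = (2.29)(0.145)² = 0.048147 kg m^2; centre at d = 0.891 m, so I = I_cm + Md² gives I = 0.048147 + (2.29)(0.891)² = 1.8661 kg m^2.

1.87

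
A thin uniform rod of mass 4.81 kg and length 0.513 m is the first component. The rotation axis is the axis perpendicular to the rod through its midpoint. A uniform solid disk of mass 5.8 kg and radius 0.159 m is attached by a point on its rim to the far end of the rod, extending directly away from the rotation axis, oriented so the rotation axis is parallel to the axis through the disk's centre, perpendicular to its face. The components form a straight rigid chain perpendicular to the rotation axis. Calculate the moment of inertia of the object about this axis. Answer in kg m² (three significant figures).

Thin rod: I_cm = (1/12)ML² = (1/12)(4.81)(0.513)² = 0.10549 kg m²; axis through the centre, so I = 0.10549 kg m².
Solid disk: I_cm = (1/2)MR² = (1/2)(5.8)(0.159)² = 0.073315 kg m²; centre at d = 0.2565 + 0.159 = 0.4155 m, so the parallel axis theorem gives I = 0.073315 + (5.8)(0.4155)² = 1.0746 kg m².
Total I = 0.10549 + 1.0746 = 1.1801 kg m².

1.18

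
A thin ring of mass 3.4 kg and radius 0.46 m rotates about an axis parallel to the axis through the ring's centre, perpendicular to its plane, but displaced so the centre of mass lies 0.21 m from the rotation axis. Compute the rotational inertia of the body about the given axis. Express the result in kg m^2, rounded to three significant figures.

0.869

I_cm = MR² = (3.4)(0.46)² = 0.71944 kg m^2; centre at d = 0.21 m, so the parallel axis theorem gives I = 0.71944 + (3.4)(0.21)² = 0.86938 kg m^2.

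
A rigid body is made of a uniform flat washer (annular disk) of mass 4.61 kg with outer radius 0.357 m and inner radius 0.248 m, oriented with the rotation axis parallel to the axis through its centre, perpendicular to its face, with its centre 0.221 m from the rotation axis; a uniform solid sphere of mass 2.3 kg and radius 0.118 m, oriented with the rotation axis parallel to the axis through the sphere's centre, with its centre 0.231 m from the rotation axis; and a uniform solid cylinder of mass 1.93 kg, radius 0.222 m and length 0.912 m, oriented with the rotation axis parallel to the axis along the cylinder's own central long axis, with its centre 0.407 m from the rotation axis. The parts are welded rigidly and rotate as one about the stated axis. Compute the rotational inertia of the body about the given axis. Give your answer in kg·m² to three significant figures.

1.16

Annular disk: I_cm = (1/2)M(R²+r²) = (1/2)(4.61)[(0.357)² + (0.248)²] = 0.43554 kg·m²; centre at d = 0.221 m, so I = I_cm + Md² gives I = 0.43554 + (4.61)(0.221)² = 0.66069 kg·m².
Solid sphere: I_cm = (2/5)MR² = (2/5)(2.3)(0.118)² = 0.01281 kg·m²; centre at d = 0.231 m, so I = I_cm + Md² gives I = 0.01281 + (2.3)(0.231)² = 0.13554 kg·m².
Solid cylinder: I_cm = (1/2)MR² = (1/2)(1.93)(0.222)² = 0.047559 kg·m²; centre at d = 0.407 m, so I = I_cm + Md² gives I = 0.047559 + (1.93)(0.407)² = 0.36726 kg·m².
Total I = 0.66069 + 0.13554 + 0.36726 = 1.1635 kg·m².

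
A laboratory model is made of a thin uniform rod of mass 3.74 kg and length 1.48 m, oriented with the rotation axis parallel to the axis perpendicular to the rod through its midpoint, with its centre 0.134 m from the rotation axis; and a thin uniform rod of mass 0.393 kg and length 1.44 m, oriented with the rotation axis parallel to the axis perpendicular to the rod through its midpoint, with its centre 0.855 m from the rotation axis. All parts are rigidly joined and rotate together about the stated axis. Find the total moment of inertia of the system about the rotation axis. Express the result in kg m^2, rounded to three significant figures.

Thin rod: I_cm = (1/12)ML² = (1/12)(3.74)(1.48)² = 0.68267 kg m^2; centre at d = 0.134 m, so the parallel axis theorem gives I = 0.68267 + (3.74)(0.134)² = 0.74983 kg m^2.
Thin rod: I_cm = (1/12)ML² = (1/12)(0.393)(1.44)² = 0.06791 kg m^2; centre at d = 0.855 m, so the parallel axis theorem gives I = 0.06791 + (0.393)(0.855)² = 0.3552 kg m^2.
Total I = 0.74983 + 0.3552 = 1.105 kg m^2.

1.11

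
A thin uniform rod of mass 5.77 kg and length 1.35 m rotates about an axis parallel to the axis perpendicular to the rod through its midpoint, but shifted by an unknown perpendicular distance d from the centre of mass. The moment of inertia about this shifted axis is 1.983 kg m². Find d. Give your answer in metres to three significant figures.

About the centre-of-mass axis, I_cm = (1/12)ML² = (1/12)(5.77)(1.35)² = 0.87632 kg m².
Parallel axis theorem: I = I_cm + Md², so Md² = 1.983 − 0.87632 = 1.1067 kg m².
d = √(1.1067 / 5.77) = 0.43795 m.

0.438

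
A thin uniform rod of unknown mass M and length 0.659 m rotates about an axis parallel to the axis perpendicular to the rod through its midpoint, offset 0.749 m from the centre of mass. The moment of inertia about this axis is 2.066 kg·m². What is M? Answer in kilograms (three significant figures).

I = I_cm + Md² = (1/12)ML² + Md² = M·[0.0833333·(0.659)² + (0.749)²] = M·0.59719.
So M = 2.066 / 0.59719 = 3.4595 kg.

3.46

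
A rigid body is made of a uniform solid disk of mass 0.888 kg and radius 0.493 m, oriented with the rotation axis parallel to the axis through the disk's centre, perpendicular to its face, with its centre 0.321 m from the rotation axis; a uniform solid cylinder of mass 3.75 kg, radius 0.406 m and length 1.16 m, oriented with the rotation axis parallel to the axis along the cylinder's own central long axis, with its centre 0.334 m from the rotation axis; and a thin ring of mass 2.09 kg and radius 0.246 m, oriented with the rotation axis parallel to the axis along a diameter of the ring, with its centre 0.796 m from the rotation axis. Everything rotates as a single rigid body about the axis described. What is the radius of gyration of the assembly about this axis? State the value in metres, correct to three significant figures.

0.587

Solid disk: I_cm = (1/2)MR² = (1/2)(0.888)(0.493)² = 0.10791 kg m²; centre at d = 0.321 m, so the parallel axis theorem gives I = 0.10791 + (0.888)(0.321)² = 0.19941 kg m².
Solid cylinder: I_cm = (1/2)MR² = (1/2)(3.75)(0.406)² = 0.30907 kg m²; centre at d = 0.334 m, so the parallel axis theorem gives I = 0.30907 + (3.75)(0.334)² = 0.7274 kg m².
Thin ring: I_cm = (1/2)MR² = (1/2)(2.09)(0.246)² = 0.063239 kg m²; centre at d = 0.796 m, so the parallel axis theorem gives I = 0.063239 + (2.09)(0.796)² = 1.3875 kg m².
Total I = 2.3143 kg m²; total mass M = 6.728 kg.
k = √(I/M) = √(2.3143/6.728) = 0.5865 m.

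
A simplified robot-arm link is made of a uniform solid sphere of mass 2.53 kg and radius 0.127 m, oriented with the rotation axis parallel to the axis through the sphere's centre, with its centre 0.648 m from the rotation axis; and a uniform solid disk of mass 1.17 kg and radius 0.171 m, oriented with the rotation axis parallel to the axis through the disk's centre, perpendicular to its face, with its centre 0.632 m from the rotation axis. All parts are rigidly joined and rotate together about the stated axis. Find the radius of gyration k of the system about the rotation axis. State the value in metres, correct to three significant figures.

0.650

Solid sphere: I_cm = (2/5)MR² = (2/5)(2.53)(0.127)² = 0.016323 kg m^2; centre at d = 0.648 m, so I = I_cm + Md² gives I = 0.016323 + (2.53)(0.648)² = 1.0787 kg m^2.
Solid disk: I_cm = (1/2)MR² = (1/2)(1.17)(0.171)² = 0.017106 kg m^2; centre at d = 0.632 m, so I = I_cm + Md² gives I = 0.017106 + (1.17)(0.632)² = 0.48443 kg m^2.
Total I = 1.5631 kg m^2; total mass M = 3.7 kg.
k = √(I/M) = √(1.5631/3.7) = 0.64997 m.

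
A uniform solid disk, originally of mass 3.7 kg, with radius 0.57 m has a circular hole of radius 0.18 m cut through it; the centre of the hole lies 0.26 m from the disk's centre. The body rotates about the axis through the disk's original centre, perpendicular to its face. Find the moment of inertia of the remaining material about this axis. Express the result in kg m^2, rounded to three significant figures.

0.570

Unpierced body about its centre: I₀ = (1/2)MR² = (1/2)(3.7)(0.57)² = 0.60106 kg m^2.
The removed disk has mass m = M·(r/R)² = (3.7)(0.18/0.57)² = 0.36898 kg (same uniform areal density).
Its moment of inertia about the rotation axis (parallel-axis theorem): I_hole = (1/2)mr² + md² = (1/2)(0.36898)(0.18)² + (0.36898)(0.26)² = 0.03092 kg m^2.
Treating the hole as negative mass, I = I₀ − I_hole = 0.60106 − 0.03092 = 0.57014 kg m^2.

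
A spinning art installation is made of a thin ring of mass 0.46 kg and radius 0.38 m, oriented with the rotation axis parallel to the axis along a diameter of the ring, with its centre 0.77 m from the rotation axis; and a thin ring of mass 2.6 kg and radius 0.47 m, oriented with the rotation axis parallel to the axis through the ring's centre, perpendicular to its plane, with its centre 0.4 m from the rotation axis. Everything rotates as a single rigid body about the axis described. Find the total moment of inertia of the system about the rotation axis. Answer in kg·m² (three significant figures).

Thin ring: I_cm = (1/2)MR² = (1/2)(0.46)(0.38)² = 0.033212 kg·m²; centre at d = 0.77 m, so the parallel axis theorem gives I = 0.033212 + (0.46)(0.77)² = 0.30595 kg·m².
Thin ring: I_cm = MR² = (2.6)(0.47)² = 0.57434 kg·m²; centre at d = 0.4 m, so the parallel axis theorem gives I = 0.57434 + (2.6)(0.4)² = 0.99034 kg·m².
Total I = 0.30595 + 0.99034 = 1.2963 kg·m².

1.30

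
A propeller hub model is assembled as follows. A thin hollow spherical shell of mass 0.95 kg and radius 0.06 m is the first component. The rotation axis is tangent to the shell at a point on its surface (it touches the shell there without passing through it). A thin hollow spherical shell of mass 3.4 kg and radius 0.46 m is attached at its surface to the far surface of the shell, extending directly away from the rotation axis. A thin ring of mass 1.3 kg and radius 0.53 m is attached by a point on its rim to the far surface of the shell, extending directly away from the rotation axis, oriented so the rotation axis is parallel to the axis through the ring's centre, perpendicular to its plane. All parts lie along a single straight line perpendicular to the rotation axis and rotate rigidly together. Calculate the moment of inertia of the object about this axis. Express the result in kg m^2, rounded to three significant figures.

5.20

Spherical shell: I_cm = (2/3)MR² = (2/3)(0.95)(0.06)² = 0.00228 kg m^2; centre at d = 0.06 m, so the parallel axis theorem gives I = 0.00228 + (0.95)(0.06)² = 0.0057 kg m^2.
Spherical shell: I_cm = (2/3)MR² = (2/3)(3.4)(0.46)² = 0.47963 kg m^2; centre at d = 0.06 + 0.06 + 0.46 = 0.58 m, so the parallel axis theorem gives I = 0.47963 + (3.4)(0.58)² = 1.6234 kg m^2.
Thin ring: I_cm = MR² = (1.3)(0.53)² = 0.36517 kg m^2; centre at d = 0.06 + 0.06 + 0.46 + 0.46 + 0.53 = 1.57 m, so the parallel axis theorem gives I = 0.36517 + (1.3)(1.57)² = 3.5695 kg m^2.
Total I = 0.0057 + 1.6234 + 3.5695 = 5.1986 kg m^2.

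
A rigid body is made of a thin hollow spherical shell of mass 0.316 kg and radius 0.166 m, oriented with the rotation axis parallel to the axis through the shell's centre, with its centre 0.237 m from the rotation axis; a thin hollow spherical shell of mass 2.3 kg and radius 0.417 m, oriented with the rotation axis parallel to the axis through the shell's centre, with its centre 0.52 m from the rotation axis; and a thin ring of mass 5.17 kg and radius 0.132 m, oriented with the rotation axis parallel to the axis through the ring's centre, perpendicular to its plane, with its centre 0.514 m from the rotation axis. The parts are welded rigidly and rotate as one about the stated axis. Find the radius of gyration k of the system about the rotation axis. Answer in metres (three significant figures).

0.551

Spherical shell: I_cm = (2/3)MR² = (2/3)(0.316)(0.166)² = 0.0058051 kg m^2; centre at d = 0.237 m, so the parallel axis theorem gives I = 0.0058051 + (0.316)(0.237)² = 0.023555 kg m^2.
Spherical shell: I_cm = (2/3)MR² = (2/3)(2.3)(0.417)² = 0.26663 kg m^2; centre at d = 0.52 m, so the parallel axis theorem gives I = 0.26663 + (2.3)(0.52)² = 0.88855 kg m^2.
Thin ring: I_cm = MR² = (5.17)(0.132)² = 0.090082 kg m^2; centre at d = 0.514 m, so the parallel axis theorem gives I = 0.090082 + (5.17)(0.514)² = 1.456 kg m^2.
Total I = 2.3681 kg m^2; total mass M = 7.786 kg.
k = √(I/M) = √(2.3681/7.786) = 0.55149 m.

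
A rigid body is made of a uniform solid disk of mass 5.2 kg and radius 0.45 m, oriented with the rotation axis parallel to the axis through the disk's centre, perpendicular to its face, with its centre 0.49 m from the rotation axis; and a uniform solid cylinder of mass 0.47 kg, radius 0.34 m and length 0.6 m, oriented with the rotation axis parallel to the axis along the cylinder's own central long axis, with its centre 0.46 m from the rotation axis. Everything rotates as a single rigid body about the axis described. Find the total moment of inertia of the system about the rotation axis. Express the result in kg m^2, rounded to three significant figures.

1.90

Solid disk: I_cm = (1/2)MR² = (1/2)(5.2)(0.45)² = 0.5265 kg m^2; centre at d = 0.49 m, so the parallel axis theorem gives I = 0.5265 + (5.2)(0.49)² = 1.775 kg m^2.
Solid cylinder: I_cm = (1/2)MR² = (1/2)(0.47)(0.34)² = 0.027166 kg m^2; centre at d = 0.46 m, so the parallel axis theorem gives I = 0.027166 + (0.47)(0.46)² = 0.12662 kg m^2.
Total I = 1.775 + 0.12662 = 1.9016 kg m^2.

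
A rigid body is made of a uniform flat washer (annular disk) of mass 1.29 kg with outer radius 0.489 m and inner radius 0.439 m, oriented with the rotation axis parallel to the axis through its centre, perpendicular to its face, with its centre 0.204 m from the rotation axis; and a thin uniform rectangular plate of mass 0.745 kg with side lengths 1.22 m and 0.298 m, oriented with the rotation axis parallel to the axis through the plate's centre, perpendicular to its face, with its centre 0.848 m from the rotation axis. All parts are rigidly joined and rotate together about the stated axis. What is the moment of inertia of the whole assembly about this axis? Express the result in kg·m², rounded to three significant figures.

Annular disk: I_cm = (1/2)M(R²+r²) = (1/2)(1.29)[(0.489)² + (0.439)²] = 0.27854 kg·m²; centre at d = 0.204 m, so I = I_cm + Md² gives I = 0.27854 + (1.29)(0.204)² = 0.33222 kg·m².
Rectangular plate: I_cm = (1/12)M(a²+b²) = (1/12)(0.745)[(1.22)² + (0.298)²] = 0.097918 kg·m²; centre at d = 0.848 m, so I = I_cm + Md² gives I = 0.097918 + (0.745)(0.848)² = 0.63365 kg·m².
Total I = 0.33222 + 0.63365 = 0.96587 kg·m².

0.966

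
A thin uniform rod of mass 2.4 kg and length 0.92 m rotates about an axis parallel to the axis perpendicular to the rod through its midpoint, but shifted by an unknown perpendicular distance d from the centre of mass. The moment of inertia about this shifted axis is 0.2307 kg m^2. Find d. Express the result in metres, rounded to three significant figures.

About the centre-of-mass axis, I_cm = (1/12)ML² = (1/12)(2.4)(0.92)² = 0.16928 kg m^2.
Parallel axis theorem: I = I_cm + Md², so Md² = 0.2307 − 0.16928 = 0.06142 kg m^2.
d = √(0.06142 / 2.4) = 0.15997 m.

0.160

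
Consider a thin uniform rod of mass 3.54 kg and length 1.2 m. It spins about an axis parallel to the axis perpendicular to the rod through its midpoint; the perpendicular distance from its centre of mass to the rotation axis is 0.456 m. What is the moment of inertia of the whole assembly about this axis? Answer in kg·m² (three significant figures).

1.16

I_cm = (1/12)ML² = (1/12)(3.54)(1.2)² = 0.4248 kg·m²; centre at d = 0.456 m, so the parallel axis theorem gives I = 0.4248 + (3.54)(0.456)² = 1.1609 kg·m².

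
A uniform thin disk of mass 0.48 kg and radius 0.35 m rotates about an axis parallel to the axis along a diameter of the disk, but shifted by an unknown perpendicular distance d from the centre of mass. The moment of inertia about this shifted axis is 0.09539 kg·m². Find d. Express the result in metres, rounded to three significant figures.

About the centre-of-mass axis, I_cm = (1/4)MR² = (1/4)(0.48)(0.35)² = 0.0147 kg·m².
Parallel axis theorem: I = I_cm + Md², so Md² = 0.09539 − 0.0147 = 0.08069 kg·m².
d = √(0.08069 / 0.48) = 0.41001 m.

0.410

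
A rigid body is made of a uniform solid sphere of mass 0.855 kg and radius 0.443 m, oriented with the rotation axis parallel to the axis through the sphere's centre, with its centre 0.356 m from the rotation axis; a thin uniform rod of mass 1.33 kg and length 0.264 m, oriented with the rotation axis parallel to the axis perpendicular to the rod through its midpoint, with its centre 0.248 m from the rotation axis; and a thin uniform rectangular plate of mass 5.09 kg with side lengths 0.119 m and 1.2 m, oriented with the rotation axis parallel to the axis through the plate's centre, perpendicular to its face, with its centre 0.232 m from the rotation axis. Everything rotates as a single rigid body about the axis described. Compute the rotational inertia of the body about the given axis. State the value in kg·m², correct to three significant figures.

Solid sphere: I_cm = (2/5)MR² = (2/5)(0.855)(0.443)² = 0.067117 kg·m²; centre at d = 0.356 m, so the parallel axis theorem gives I = 0.067117 + (0.855)(0.356)² = 0.17548 kg·m².
Thin rod: I_cm = (1/12)ML² = (1/12)(1.33)(0.264)² = 0.0077246 kg·m²; centre at d = 0.248 m, so the parallel axis theorem gives I = 0.0077246 + (1.33)(0.248)² = 0.089525 kg·m².
Rectangular plate: I_cm = (1/12)M(a²+b²) = (1/12)(5.09)[(0.119)² + (1.2)²] = 0.61681 kg·m²; centre at d = 0.232 m, so the parallel axis theorem gives I = 0.61681 + (5.09)(0.232)² = 0.89077 kg·m².
Total I = 0.17548 + 0.089525 + 0.89077 = 1.1558 kg·m².

1.16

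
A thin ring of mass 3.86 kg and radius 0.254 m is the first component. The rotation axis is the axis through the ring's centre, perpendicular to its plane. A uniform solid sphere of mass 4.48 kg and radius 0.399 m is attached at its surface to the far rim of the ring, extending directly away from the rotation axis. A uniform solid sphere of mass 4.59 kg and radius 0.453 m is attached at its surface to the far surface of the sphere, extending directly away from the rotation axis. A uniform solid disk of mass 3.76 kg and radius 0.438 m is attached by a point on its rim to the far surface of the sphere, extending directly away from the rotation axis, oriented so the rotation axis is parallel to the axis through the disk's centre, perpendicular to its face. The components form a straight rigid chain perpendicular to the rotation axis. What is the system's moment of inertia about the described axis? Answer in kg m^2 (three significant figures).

35.2

Thin ring: I_cm = MR² = (3.86)(0.254)² = 0.24903 kg m^2; axis through the centre, so I = 0.24903 kg m^2.
Solid sphere: I_cm = (2/5)MR² = (2/5)(4.48)(0.399)² = 0.28529 kg m^2; centre at d = 0.254 + 0.399 = 0.653 m, so the parallel axis theorem gives I = 0.28529 + (4.48)(0.653)² = 2.1956 kg m^2.
Solid sphere: I_cm = (2/5)MR² = (2/5)(4.59)(0.453)² = 0.37676 kg m^2; centre at d = 0.254 + 0.399 + 0.399 + 0.453 = 1.505 m, so the parallel axis theorem gives I = 0.37676 + (4.59)(1.505)² = 10.773 kg m^2.
Solid disk: I_cm = (1/2)MR² = (1/2)(3.76)(0.438)² = 0.36067 kg m^2; centre at d = 0.254 + 0.399 + 0.399 + 0.453 + 0.453 + 0.438 = 2.396 m, so the parallel axis theorem gives I = 0.36067 + (3.76)(2.396)² = 21.946 kg m^2.
Total I = 0.24903 + 2.1956 + 10.773 + 21.946 = 35.164 kg m^2.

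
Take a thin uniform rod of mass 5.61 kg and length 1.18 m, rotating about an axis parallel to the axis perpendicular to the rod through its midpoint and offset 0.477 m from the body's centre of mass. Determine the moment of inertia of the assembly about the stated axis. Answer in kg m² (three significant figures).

I_cm = (1/12)ML² = (1/12)(5.61)(1.18)² = 0.65095 kg m²; centre at d = 0.477 m, so the parallel axis theorem gives I = 0.65095 + (5.61)(0.477)² = 1.9274 kg m².

1.93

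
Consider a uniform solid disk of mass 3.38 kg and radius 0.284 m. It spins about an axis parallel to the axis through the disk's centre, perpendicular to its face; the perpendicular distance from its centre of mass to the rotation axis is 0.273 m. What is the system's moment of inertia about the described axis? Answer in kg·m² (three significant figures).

I_cm = (1/2)MR² = (1/2)(3.38)(0.284)² = 0.13631 kg·m²; centre at d = 0.273 m, so I = I_cm + Md² gives I = 0.13631 + (3.38)(0.273)² = 0.38822 kg·m².

0.388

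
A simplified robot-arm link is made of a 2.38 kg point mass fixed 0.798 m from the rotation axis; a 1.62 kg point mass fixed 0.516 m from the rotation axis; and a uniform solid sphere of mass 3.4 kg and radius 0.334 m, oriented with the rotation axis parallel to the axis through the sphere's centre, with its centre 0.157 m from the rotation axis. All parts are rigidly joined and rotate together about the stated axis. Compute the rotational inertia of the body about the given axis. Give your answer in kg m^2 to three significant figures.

Point mass: I_cm = 0; centre at d = 0.798 m, so the parallel axis theorem gives I = 0 + (2.38)(0.798)² = 1.5156 kg m^2.
Point mass: I_cm = 0; centre at d = 0.516 m, so the parallel axis theorem gives I = 0 + (1.62)(0.516)² = 0.43133 kg m^2.
Solid sphere: I_cm = (2/5)MR² = (2/5)(3.4)(0.334)² = 0.15172 kg m^2; centre at d = 0.157 m, so the parallel axis theorem gives I = 0.15172 + (3.4)(0.157)² = 0.23552 kg m^2.
Total I = 1.5156 + 0.43133 + 0.23552 = 2.1825 kg m^2.

2.18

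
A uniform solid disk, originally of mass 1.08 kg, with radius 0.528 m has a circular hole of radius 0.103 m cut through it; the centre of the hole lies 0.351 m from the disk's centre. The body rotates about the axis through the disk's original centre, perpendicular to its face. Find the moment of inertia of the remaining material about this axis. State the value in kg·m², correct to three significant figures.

0.145

Unpierced body about its centre: I₀ = (1/2)MR² = (1/2)(1.08)(0.528)² = 0.15054 kg·m².
The removed disk has mass m = M·(r/R)² = (1.08)(0.103/0.528)² = 0.041099 kg (same uniform areal density).
Its moment of inertia about the rotation axis (parallel-axis theorem): I_hole = (1/2)mr² + md² = (1/2)(0.041099)(0.103)² + (0.041099)(0.351)² = 0.0052814 kg·m².
Treating the hole as negative mass, I = I₀ − I_hole = 0.15054 − 0.0052814 = 0.14526 kg·m².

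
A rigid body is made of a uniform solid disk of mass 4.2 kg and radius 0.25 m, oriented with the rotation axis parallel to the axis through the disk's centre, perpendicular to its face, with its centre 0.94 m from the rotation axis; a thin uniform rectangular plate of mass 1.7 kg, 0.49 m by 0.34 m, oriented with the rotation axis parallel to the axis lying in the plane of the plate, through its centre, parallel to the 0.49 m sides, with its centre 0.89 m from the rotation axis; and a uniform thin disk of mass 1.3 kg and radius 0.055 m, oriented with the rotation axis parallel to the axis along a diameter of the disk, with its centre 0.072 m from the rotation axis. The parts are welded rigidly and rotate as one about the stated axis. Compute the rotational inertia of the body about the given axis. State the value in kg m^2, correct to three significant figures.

5.21

Solid disk: I_cm = (1/2)MR² = (1/2)(4.2)(0.25)² = 0.13125 kg m^2; centre at d = 0.94 m, so the parallel axis theorem gives I = 0.13125 + (4.2)(0.94)² = 3.8424 kg m^2.
Rectangular plate: I_cm = (1/12)Mb² = (1/12)(1.7)(0.34)² = 0.016377 kg m^2; centre at d = 0.89 m, so the parallel axis theorem gives I = 0.016377 + (1.7)(0.89)² = 1.3629 kg m^2.
Thin disk: I_cm = (1/4)MR² = (1/4)(1.3)(0.055)² = 0.00098313 kg m^2; centre at d = 0.072 m, so the parallel axis theorem gives I = 0.00098313 + (1.3)(0.072)² = 0.0077223 kg m^2.
Total I = 3.8424 + 1.3629 + 0.0077223 = 5.213 kg m^2.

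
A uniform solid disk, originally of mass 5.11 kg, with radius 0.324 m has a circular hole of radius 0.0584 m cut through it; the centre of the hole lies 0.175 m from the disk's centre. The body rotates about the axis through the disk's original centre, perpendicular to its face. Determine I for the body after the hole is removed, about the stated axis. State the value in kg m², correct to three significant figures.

0.263

Unpierced body about its centre: I₀ = (1/2)MR² = (1/2)(5.11)(0.324)² = 0.26821 kg m².
The removed disk has mass m = M·(r/R)² = (5.11)(0.0584/0.324)² = 0.16602 kg (same uniform areal density).
Its moment of inertia about the rotation axis (parallel-axis theorem): I_hole = (1/2)mr² + md² = (1/2)(0.16602)(0.0584)² + (0.16602)(0.175)² = 0.0053674 kg m².
Treating the hole as negative mass, I = I₀ − I_hole = 0.26821 − 0.0053674 = 0.26285 kg m².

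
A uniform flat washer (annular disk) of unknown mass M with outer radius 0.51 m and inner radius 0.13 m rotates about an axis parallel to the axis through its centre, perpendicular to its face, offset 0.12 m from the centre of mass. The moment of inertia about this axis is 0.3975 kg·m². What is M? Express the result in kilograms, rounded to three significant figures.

2.60

I = I_cm + Md² = (1/2)M(R²+r²) + Md² = M·[0.5·[(0.51)² + (0.13)²] + (0.12)²] = M·0.1529.
So M = 0.3975 / 0.1529 = 2.5997 kg.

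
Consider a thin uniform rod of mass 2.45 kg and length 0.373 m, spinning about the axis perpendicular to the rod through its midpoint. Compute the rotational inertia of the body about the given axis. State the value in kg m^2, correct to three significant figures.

I_cm = (1/12)ML² = (1/12)(2.45)(0.373)² = 0.028406 kg m^2; axis through the centre, so I = 0.028406 kg m^2.

0.0284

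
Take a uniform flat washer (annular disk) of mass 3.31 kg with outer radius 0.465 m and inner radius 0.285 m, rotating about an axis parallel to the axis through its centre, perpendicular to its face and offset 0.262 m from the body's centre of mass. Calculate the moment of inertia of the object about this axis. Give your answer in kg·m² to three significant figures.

0.719

I_cm = (1/2)M(R²+r²) = (1/2)(3.31)[(0.465)² + (0.285)²] = 0.49228 kg·m²; centre at d = 0.262 m, so I = I_cm + Md² gives I = 0.49228 + (3.31)(0.262)² = 0.71949 kg·m².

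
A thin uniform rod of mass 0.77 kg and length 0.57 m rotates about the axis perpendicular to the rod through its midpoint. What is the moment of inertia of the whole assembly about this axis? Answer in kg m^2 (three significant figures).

0.0208

I_cm = (1/12)ML² = (1/12)(0.77)(0.57)² = 0.020848 kg m^2; axis through the centre, so I = 0.020848 kg m^2.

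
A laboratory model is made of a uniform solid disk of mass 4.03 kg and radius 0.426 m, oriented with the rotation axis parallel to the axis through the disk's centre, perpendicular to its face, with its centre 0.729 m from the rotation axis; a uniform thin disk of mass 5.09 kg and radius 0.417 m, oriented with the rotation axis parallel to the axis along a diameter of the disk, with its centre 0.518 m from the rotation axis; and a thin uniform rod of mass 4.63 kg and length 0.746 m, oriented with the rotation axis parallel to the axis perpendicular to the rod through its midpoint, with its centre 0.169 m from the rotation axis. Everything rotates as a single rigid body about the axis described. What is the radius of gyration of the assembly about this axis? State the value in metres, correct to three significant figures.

0.568

Solid disk: I_cm = (1/2)MR² = (1/2)(4.03)(0.426)² = 0.36567 kg m^2; centre at d = 0.729 m, so the parallel axis theorem gives I = 0.36567 + (4.03)(0.729)² = 2.5074 kg m^2.
Thin disk: I_cm = (1/4)MR² = (1/4)(5.09)(0.417)² = 0.22127 kg m^2; centre at d = 0.518 m, so the parallel axis theorem gives I = 0.22127 + (5.09)(0.518)² = 1.587 kg m^2.
Thin rod: I_cm = (1/12)ML² = (1/12)(4.63)(0.746)² = 0.21472 kg m^2; centre at d = 0.169 m, so the parallel axis theorem gives I = 0.21472 + (4.63)(0.169)² = 0.34696 kg m^2.
Total I = 4.4414 kg m^2; total mass M = 13.75 kg.
k = √(I/M) = √(4.4414/13.75) = 0.56834 m.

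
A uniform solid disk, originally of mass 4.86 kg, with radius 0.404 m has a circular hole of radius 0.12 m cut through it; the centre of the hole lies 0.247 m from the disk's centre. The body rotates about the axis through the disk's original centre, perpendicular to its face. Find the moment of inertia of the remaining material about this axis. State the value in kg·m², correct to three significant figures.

0.367

Unpierced body about its centre: I₀ = (1/2)MR² = (1/2)(4.86)(0.404)² = 0.39661 kg·m².
The removed disk has mass m = M·(r/R)² = (4.86)(0.12/0.404)² = 0.42878 kg (same uniform areal density).
Its moment of inertia about the rotation axis (parallel-axis theorem): I_hole = (1/2)mr² + md² = (1/2)(0.42878)(0.12)² + (0.42878)(0.247)² = 0.029247 kg·m².
Treating the hole as negative mass, I = I₀ − I_hole = 0.39661 − 0.029247 = 0.36737 kg·m².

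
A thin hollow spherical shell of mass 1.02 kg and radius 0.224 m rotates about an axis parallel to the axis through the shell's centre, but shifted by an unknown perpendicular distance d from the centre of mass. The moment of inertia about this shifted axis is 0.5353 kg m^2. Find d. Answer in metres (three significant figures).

0.701

About the centre-of-mass axis, I_cm = (2/3)MR² = (2/3)(1.02)(0.224)² = 0.03412 kg m^2.
Parallel axis theorem: I = I_cm + Md², so Md² = 0.5353 − 0.03412 = 0.50118 kg m^2.
d = √(0.50118 / 1.02) = 0.70097 m.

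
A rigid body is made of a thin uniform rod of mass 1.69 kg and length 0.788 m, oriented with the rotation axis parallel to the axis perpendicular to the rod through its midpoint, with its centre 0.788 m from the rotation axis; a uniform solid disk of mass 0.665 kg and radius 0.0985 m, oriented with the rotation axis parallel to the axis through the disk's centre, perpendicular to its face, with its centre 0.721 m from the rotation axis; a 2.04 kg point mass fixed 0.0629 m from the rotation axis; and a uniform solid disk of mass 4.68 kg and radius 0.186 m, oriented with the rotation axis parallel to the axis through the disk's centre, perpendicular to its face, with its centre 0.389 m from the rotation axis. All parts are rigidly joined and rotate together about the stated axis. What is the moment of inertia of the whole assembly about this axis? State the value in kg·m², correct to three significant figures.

2.28

Thin rod: I_cm = (1/12)ML² = (1/12)(1.69)(0.788)² = 0.08745 kg·m²; centre at d = 0.788 m, so the parallel axis theorem gives I = 0.08745 + (1.69)(0.788)² = 1.1368 kg·m².
Solid disk: I_cm = (1/2)MR² = (1/2)(0.665)(0.0985)² = 0.003226 kg·m²; centre at d = 0.721 m, so the parallel axis theorem gives I = 0.003226 + (0.665)(0.721)² = 0.34892 kg·m².
Point mass: I_cm = 0; centre at d = 0.0629 m, so the parallel axis theorem gives I = 0 + (2.04)(0.0629)² = 0.0080711 kg·m².
Solid disk: I_cm = (1/2)MR² = (1/2)(4.68)(0.186)² = 0.080955 kg·m²; centre at d = 0.389 m, so the parallel axis theorem gives I = 0.080955 + (4.68)(0.389)² = 0.78914 kg·m².
Total I = 1.1368 + 0.34892 + 0.0080711 + 0.78914 = 2.283 kg·m².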